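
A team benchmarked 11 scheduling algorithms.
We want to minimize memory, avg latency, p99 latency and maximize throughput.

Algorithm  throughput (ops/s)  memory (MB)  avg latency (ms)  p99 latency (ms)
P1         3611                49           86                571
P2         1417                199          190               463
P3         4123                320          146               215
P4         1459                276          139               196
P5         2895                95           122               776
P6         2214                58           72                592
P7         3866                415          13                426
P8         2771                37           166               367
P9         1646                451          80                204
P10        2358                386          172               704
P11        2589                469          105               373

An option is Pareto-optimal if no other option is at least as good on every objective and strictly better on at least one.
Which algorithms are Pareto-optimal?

P1: not dominated.
P2: dominated by P8 (throughput 2771≥1417, memory 37≤199, avg latency 166≤190, p99 latency 367≤463).
P3: not dominated (best throughput).
P4: not dominated (best p99 latency).
P5: dominated by P1 (throughput 3611≥2895, memory 49≤95, avg latency 86≤122, p99 latency 571≤776).
P6: not dominated.
P7: not dominated (best avg latency).
P8: not dominated (best memory).
P9: not dominated.
P10: dominated by P1 (throughput 3611≥2358, memory 49≤386, avg latency 86≤172, p99 latency 571≤704).
P11: not dominated.

P1, P3, P4, P6, P7, P8, P9, P11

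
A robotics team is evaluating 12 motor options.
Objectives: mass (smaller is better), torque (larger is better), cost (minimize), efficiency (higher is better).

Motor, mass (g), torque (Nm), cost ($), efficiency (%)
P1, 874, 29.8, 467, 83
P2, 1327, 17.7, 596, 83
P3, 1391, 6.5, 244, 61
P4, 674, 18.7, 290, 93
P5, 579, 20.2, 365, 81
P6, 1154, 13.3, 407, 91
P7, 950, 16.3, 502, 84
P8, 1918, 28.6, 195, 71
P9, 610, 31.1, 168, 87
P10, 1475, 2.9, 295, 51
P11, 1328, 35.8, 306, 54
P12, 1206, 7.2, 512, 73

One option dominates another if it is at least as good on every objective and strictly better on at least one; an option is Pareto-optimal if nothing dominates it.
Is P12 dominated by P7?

P7 vs P12: mass 950≤1206, torque 16.3≥7.2, cost 502≤512, efficiency 84≥73 — P7 is at least as good on every objective with at least one strict improvement.

Yes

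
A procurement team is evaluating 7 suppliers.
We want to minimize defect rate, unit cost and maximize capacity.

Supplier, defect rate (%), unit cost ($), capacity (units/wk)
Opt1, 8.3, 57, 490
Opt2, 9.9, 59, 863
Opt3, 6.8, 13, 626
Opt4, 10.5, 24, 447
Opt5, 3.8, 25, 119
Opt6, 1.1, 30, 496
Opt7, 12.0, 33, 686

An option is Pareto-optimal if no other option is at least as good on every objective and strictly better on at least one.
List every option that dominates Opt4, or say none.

Opt3

Opt3: defect rate 6.8≤10.5, unit cost 13≤24, capacity 626≥447 — dominates Opt4.
Others (Opt1, Opt2, Opt5, Opt6, Opt7) are each worse than Opt4 on at least one objective.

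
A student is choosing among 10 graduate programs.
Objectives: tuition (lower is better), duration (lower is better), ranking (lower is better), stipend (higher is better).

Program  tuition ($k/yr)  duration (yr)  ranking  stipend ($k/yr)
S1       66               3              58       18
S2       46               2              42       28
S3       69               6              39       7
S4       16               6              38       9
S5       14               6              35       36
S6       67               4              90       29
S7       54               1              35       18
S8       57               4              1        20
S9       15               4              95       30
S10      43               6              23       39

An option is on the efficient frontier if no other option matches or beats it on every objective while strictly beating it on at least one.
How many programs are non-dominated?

7

S1: dominated by S2 (tuition 46≤66, duration 2≤3, ranking 42≤58, stipend 28≥18).
S2: not dominated.
S3: dominated by S4 (tuition 16≤69, duration 6≤6, ranking 38≤39, stipend 9≥7).
S4: dominated by S5 (tuition 14≤16, duration 6≤6, ranking 35≤38, stipend 36≥9).
S5: not dominated (best tuition).
S6: not dominated.
S7: not dominated (best duration).
S8: not dominated (best ranking).
S9: not dominated.
S10: not dominated (best stipend).
Pareto-optimal: S2, S5, S6, S7, S8, S9, S10 → 7.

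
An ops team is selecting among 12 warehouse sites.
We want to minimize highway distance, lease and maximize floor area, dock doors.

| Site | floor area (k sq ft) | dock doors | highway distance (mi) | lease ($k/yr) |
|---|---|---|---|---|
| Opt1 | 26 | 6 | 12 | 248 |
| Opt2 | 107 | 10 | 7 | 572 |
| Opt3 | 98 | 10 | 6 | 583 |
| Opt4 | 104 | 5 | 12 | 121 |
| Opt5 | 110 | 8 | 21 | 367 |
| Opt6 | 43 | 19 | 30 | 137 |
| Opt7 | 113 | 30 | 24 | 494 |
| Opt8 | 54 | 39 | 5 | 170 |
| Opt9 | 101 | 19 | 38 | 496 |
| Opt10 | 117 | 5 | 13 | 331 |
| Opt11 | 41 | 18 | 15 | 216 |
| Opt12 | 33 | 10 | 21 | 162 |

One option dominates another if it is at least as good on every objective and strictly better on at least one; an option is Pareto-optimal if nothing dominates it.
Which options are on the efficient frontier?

Opt1: dominated by Opt8 (floor area 54≥26, dock doors 39≥6, highway distance 5≤12, lease 170≤248).
Opt2: not dominated.
Opt3: not dominated.
Opt4: not dominated (best lease).
Opt5: not dominated.
Opt6: not dominated.
Opt7: not dominated.
Opt8: not dominated (best dock doors).
Opt9: dominated by Opt7 (floor area 113≥101, dock doors 30≥19, highway distance 24≤38, lease 494≤496).
Opt10: not dominated (best floor area).
Opt11: dominated by Opt8 (floor area 54≥41, dock doors 39≥18, highway distance 5≤15, lease 170≤216).
Opt12: not dominated.

Opt2, Opt3, Opt4, Opt5, Opt6, Opt7, Opt8, Opt10, Opt12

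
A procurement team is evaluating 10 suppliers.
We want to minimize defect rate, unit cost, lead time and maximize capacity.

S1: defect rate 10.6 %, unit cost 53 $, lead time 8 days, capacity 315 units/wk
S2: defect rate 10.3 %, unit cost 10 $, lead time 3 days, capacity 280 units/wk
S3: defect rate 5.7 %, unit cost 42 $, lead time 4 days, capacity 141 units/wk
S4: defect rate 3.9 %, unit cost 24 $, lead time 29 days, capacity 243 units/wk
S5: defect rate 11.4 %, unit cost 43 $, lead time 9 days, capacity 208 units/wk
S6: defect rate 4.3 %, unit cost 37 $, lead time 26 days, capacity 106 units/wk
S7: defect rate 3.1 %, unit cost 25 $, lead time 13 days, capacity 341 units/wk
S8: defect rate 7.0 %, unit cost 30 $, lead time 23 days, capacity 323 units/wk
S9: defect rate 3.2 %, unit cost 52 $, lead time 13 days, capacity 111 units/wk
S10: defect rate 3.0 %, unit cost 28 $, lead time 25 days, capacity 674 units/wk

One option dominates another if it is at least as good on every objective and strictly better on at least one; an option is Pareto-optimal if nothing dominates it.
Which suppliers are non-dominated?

S1, S2, S3, S4, S7, S10

S1: not dominated.
S2: not dominated (best unit cost).
S3: not dominated.
S4: not dominated.
S5: dominated by S2 (defect rate 10.3≤11.4, unit cost 10≤43, lead time 3≤9, capacity 280≥208).
S6: dominated by S7 (defect rate 3.1≤4.3, unit cost 25≤37, lead time 13≤26, capacity 341≥106).
S7: not dominated.
S8: dominated by S7 (defect rate 3.1≤7.0, unit cost 25≤30, lead time 13≤23, capacity 341≥323).
S9: dominated by S7 (defect rate 3.1≤3.2, unit cost 25≤52, lead time 13≤13, capacity 341≥111).
S10: not dominated (best defect rate).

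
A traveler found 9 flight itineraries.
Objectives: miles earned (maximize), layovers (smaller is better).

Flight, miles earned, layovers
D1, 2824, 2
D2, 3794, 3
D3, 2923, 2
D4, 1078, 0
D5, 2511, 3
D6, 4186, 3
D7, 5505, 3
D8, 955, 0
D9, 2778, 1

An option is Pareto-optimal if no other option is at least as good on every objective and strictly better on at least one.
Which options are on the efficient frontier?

D1: dominated by D3 (miles earned 2923≥2824, layovers 2≤2).
D2: dominated by D6 (miles earned 4186≥3794, layovers 3≤3).
D3: not dominated.
D4: not dominated.
D5: dominated by D1 (miles earned 2824≥2511, layovers 2≤3).
D6: dominated by D7 (miles earned 5505≥4186, layovers 3≤3).
D7: not dominated (best miles earned).
D8: dominated by D4 (miles earned 1078≥955, layovers 0≤0).
D9: not dominated.

D3, D4, D7, D9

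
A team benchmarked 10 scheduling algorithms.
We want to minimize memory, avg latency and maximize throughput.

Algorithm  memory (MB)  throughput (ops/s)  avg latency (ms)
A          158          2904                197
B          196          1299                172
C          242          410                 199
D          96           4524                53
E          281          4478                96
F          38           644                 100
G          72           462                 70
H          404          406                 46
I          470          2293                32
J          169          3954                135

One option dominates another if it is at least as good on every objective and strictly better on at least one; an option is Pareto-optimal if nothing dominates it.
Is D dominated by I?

No

I vs D: I is worse on memory (470 vs 96), so it does not dominate D.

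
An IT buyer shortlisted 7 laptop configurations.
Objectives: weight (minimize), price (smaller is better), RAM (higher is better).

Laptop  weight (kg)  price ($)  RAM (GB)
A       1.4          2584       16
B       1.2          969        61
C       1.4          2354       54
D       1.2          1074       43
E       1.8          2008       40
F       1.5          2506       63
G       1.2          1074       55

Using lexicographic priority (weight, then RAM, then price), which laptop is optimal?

First minimize weight: best is 1.2, kept {B, D, G}.
Then maximize RAM: best is 61, kept {B}.

B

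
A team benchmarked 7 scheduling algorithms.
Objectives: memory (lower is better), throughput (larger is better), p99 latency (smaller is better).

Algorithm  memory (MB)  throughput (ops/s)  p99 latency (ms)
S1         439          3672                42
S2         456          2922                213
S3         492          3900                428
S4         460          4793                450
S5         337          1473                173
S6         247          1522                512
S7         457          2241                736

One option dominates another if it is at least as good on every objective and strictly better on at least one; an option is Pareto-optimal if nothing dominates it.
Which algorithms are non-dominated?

S1, S3, S4, S5, S6

S1: not dominated (best p99 latency).
S2: dominated by S1 (memory 439≤456, throughput 3672≥2922, p99 latency 42≤213).
S3: not dominated.
S4: not dominated (best throughput).
S5: not dominated.
S6: not dominated (best memory).
S7: dominated by S1 (memory 439≤457, throughput 3672≥2241, p99 latency 42≤736).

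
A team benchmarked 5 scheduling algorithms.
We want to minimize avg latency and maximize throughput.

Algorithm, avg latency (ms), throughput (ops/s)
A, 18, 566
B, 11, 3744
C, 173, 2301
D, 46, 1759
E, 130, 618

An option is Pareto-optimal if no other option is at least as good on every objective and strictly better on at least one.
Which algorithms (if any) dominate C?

B: avg latency 11≤173, throughput 3744≥2301 — dominates C.
Others (A, D, E) are each worse than C on at least one objective.

B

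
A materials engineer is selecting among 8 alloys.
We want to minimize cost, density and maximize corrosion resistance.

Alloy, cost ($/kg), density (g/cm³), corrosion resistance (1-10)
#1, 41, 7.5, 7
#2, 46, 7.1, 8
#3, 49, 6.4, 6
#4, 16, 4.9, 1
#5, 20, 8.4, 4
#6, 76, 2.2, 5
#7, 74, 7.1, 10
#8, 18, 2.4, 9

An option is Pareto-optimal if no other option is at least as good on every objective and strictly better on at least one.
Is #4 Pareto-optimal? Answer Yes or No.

#1: worse on cost (41 vs 16).
#2: worse on cost (46 vs 16).
#3: worse on cost (49 vs 16).
#5: worse on cost (20 vs 16).
#6: worse on cost (76 vs 16).
#7: worse on cost (74 vs 16).
#8: worse on cost (18 vs 16).
No option is at least as good as #4 on every objective and strictly better on one.

Yes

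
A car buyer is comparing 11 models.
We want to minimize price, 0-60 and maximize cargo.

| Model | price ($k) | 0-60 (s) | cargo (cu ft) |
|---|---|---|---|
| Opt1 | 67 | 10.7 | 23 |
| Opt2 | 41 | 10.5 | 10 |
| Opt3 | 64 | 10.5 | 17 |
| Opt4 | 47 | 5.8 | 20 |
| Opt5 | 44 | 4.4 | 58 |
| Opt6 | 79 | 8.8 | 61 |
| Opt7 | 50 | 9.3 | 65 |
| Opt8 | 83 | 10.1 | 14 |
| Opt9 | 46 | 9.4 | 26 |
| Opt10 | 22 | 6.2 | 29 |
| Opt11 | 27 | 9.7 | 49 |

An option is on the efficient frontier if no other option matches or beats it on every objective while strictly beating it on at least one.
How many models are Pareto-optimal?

Opt1: dominated by Opt5 (price 44≤67, 0-60 4.4≤10.7, cargo 58≥23).
Opt2: dominated by Opt10 (price 22≤41, 0-60 6.2≤10.5, cargo 29≥10).
Opt3: dominated by Opt4 (price 47≤64, 0-60 5.8≤10.5, cargo 20≥17).
Opt4: dominated by Opt5 (price 44≤47, 0-60 4.4≤5.8, cargo 58≥20).
Opt5: not dominated (best 0-60).
Opt6: not dominated.
Opt7: not dominated (best cargo).
Opt8: dominated by Opt4 (price 47≤83, 0-60 5.8≤10.1, cargo 20≥14).
Opt9: dominated by Opt5 (price 44≤46, 0-60 4.4≤9.4, cargo 58≥26).
Opt10: not dominated (best price).
Opt11: not dominated.
Pareto-optimal: Opt5, Opt6, Opt7, Opt10, Opt11 → 5.

5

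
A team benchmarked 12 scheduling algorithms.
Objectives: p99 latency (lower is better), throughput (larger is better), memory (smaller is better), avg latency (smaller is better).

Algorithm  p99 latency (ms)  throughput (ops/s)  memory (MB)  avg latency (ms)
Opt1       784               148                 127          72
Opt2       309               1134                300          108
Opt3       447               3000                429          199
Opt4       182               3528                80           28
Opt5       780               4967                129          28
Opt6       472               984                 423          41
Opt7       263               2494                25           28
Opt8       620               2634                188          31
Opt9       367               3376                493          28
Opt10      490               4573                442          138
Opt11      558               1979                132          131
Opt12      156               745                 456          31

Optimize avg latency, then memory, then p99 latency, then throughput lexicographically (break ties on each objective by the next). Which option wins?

Opt7

First minimize avg latency: best is 28, kept {Opt4, Opt5, Opt7, Opt9}.
Then minimize memory: best is 25, kept {Opt7}.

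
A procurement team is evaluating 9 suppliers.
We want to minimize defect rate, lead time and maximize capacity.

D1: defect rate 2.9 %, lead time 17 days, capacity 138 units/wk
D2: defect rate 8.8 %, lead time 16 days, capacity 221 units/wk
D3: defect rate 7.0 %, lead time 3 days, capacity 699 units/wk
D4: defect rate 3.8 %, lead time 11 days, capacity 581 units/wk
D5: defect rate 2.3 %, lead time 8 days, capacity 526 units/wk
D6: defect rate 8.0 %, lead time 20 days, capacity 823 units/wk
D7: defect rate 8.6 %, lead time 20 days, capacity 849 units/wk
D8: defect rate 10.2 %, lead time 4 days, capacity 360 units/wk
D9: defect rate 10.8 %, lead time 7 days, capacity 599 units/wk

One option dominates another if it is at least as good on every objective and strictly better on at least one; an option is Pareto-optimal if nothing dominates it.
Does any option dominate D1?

Yes

D5 vs D1: defect rate 2.3≤2.9, lead time 8≤17, capacity 526≥138 — D5 is at least as good on every objective and strictly better on at least one, so D5 dominates D1.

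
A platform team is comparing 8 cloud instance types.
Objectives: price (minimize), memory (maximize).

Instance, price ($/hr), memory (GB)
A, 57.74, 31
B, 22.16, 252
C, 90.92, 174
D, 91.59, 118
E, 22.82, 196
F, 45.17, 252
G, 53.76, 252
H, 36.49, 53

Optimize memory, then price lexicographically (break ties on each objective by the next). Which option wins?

First maximize memory: best is 252, kept {B, F, G}.
Then minimize price: best is 22.16, kept {B}.

B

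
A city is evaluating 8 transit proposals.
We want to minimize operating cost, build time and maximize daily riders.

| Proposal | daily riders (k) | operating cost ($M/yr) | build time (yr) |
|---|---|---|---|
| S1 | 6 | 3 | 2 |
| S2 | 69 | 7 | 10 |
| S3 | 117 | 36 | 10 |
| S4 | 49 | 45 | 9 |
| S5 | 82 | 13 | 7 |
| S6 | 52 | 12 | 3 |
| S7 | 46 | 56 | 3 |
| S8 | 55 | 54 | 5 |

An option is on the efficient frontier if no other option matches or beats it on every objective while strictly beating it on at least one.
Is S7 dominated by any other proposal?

S6 vs S7: daily riders 52≥46, operating cost 12≤56, build time 3≤3 — S6 is at least as good on every objective and strictly better on at least one, so S6 dominates S7.

Yes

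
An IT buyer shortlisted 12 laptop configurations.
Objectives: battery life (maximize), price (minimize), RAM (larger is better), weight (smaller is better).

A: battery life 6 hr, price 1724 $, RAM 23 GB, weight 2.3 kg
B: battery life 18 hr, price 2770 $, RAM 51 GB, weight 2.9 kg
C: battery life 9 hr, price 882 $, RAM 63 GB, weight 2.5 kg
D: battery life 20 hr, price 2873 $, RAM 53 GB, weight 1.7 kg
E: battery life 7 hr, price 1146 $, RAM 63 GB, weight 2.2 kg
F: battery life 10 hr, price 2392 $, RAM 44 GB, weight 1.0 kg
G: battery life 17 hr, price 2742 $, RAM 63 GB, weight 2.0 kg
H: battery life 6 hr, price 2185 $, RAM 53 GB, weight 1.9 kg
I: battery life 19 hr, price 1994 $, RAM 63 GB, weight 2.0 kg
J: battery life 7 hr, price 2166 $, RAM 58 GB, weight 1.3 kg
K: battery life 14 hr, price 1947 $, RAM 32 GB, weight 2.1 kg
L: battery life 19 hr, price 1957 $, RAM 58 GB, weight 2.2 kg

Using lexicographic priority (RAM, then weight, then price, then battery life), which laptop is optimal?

I

First maximize RAM: best is 63, kept {C, E, G, I}.
Then minimize weight: best is 2.0, kept {G, I}.
Then minimize price: best is 1994, kept {I}.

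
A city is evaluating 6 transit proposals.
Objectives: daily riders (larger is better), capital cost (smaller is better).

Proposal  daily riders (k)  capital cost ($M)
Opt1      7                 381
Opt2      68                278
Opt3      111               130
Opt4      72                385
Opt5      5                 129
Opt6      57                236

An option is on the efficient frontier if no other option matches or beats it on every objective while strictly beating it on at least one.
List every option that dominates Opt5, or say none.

none

Opt1: worse on capital cost (381 vs 129).
Opt2: worse on capital cost (278 vs 129).
Opt3: worse on capital cost (130 vs 129).
Opt4: worse on capital cost (385 vs 129).
Opt6: worse on capital cost (236 vs 129).
No option dominates Opt5.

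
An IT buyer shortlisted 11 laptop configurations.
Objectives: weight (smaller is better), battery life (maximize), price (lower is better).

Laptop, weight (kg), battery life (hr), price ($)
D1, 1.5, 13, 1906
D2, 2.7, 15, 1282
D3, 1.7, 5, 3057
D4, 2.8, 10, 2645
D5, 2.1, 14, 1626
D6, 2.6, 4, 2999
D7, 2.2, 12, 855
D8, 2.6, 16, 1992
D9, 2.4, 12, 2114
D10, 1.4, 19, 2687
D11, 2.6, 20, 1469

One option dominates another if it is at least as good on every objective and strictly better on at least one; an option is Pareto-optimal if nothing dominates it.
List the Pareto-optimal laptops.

D1: not dominated.
D2: not dominated.
D3: dominated by D1 (weight 1.5≤1.7, battery life 13≥5, price 1906≤3057).
D4: dominated by D1 (weight 1.5≤2.8, battery life 13≥10, price 1906≤2645).
D5: not dominated.
D6: dominated by D1 (weight 1.5≤2.6, battery life 13≥4, price 1906≤2999).
D7: not dominated (best price).
D8: dominated by D11 (weight 2.6≤2.6, battery life 20≥16, price 1469≤1992).
D9: dominated by D1 (weight 1.5≤2.4, battery life 13≥12, price 1906≤2114).
D10: not dominated (best weight).
D11: not dominated (best battery life).

D1, D2, D5, D7, D10, D11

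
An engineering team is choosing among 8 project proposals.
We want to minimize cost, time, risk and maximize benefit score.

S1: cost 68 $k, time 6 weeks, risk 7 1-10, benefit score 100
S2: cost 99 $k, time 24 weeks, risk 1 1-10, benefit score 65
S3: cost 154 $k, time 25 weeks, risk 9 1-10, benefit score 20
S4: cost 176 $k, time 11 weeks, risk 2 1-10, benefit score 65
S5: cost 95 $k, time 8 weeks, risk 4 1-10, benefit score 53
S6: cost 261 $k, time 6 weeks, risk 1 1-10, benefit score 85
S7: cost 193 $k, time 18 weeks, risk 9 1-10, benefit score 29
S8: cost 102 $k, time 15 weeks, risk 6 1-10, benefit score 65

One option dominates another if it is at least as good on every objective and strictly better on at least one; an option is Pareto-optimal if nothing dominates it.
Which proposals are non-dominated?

S1, S2, S4, S5, S6, S8

S1: not dominated (best cost).
S2: not dominated.
S3: dominated by S1 (cost 68≤154, time 6≤25, risk 7≤9, benefit score 100≥20).
S4: not dominated.
S5: not dominated.
S6: not dominated.
S7: dominated by S1 (cost 68≤193, time 6≤18, risk 7≤9, benefit score 100≥29).
S8: not dominated.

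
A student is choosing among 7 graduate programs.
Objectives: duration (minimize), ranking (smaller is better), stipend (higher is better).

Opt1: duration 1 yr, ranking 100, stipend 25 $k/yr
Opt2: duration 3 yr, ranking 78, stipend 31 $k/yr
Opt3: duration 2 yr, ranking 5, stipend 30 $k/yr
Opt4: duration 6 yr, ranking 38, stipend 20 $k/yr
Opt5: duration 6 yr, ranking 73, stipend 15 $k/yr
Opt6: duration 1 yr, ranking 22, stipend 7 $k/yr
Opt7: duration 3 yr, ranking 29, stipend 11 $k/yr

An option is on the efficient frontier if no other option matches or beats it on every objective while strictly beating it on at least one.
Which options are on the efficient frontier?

Opt1, Opt2, Opt3, Opt6

Opt1: not dominated.
Opt2: not dominated (best stipend).
Opt3: not dominated (best ranking).
Opt4: dominated by Opt3 (duration 2≤6, ranking 5≤38, stipend 30≥20).
Opt5: dominated by Opt3 (duration 2≤6, ranking 5≤73, stipend 30≥15).
Opt6: not dominated.
Opt7: dominated by Opt3 (duration 2≤3, ranking 5≤29, stipend 30≥11).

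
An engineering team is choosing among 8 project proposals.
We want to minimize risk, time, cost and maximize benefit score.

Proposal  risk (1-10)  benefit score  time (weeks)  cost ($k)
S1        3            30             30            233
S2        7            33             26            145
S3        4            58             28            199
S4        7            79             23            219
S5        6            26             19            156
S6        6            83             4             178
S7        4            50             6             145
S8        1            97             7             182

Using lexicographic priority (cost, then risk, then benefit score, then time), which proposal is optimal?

S7

First minimize cost: best is 145, kept {S2, S7}.
Then minimize risk: best is 4, kept {S7}.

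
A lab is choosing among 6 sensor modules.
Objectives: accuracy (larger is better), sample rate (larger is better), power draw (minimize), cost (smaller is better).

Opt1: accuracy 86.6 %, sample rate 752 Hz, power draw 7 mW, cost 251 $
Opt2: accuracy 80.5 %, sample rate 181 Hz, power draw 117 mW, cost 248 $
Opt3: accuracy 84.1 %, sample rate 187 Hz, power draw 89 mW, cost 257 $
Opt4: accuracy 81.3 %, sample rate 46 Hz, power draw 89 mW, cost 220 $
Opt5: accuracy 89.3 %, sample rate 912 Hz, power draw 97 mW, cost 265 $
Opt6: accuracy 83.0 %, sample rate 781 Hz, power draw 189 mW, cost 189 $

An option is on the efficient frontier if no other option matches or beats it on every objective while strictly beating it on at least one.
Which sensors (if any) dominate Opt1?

none

Opt2: worse on accuracy (80.5 vs 86.6).
Opt3: worse on accuracy (84.1 vs 86.6).
Opt4: worse on accuracy (81.3 vs 86.6).
Opt5: worse on power draw (97 vs 7).
Opt6: worse on accuracy (83.0 vs 86.6).
No option dominates Opt1.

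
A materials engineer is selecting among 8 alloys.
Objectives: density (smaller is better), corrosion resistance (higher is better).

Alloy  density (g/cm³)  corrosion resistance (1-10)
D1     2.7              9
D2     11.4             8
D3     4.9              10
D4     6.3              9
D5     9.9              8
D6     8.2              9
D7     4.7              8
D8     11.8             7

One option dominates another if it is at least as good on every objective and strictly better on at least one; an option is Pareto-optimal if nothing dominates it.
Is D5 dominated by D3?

D3 vs D5: density 4.9≤9.9, corrosion resistance 10≥8 — D3 is at least as good on every objective with at least one strict improvement.

Yes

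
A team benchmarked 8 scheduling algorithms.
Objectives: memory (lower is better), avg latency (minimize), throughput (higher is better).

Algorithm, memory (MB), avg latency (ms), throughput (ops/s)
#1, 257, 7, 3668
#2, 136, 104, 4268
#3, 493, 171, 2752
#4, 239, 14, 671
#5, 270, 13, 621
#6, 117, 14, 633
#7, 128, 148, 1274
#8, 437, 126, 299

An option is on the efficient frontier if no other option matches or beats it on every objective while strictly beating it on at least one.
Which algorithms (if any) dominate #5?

#1: memory 257≤270, avg latency 7≤13, throughput 3668≥621 — dominates #5.
Others (#2, #3, #4, #6, #7, #8) are each worse than #5 on at least one objective.

#1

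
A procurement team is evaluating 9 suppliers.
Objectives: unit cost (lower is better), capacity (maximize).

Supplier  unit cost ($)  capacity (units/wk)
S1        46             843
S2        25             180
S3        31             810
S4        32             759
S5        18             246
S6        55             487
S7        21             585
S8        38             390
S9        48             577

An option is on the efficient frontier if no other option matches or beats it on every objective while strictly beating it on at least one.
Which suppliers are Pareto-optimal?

S1: not dominated (best capacity).
S2: dominated by S5 (unit cost 18≤25, capacity 246≥180).
S3: not dominated.
S4: dominated by S3 (unit cost 31≤32, capacity 810≥759).
S5: not dominated (best unit cost).
S6: dominated by S1 (unit cost 46≤55, capacity 843≥487).
S7: not dominated.
S8: dominated by S3 (unit cost 31≤38, capacity 810≥390).
S9: dominated by S1 (unit cost 46≤48, capacity 843≥577).

S1, S3, S5, S7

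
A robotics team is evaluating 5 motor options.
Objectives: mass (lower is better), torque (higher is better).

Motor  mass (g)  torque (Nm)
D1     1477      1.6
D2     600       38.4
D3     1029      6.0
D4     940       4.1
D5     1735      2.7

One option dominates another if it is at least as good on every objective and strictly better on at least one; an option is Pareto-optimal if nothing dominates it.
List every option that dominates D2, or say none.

none

D1: worse on mass (1477 vs 600).
D3: worse on mass (1029 vs 600).
D4: worse on mass (940 vs 600).
D5: worse on mass (1735 vs 600).
No option dominates D2.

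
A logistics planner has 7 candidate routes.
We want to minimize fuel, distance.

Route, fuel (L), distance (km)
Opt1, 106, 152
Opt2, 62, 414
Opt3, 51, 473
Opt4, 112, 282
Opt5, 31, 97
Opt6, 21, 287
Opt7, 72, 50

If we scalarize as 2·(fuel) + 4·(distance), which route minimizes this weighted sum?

Opt1: 2·106 + 4·152 = 820
Opt2: 2·62 + 4·414 = 1780
Opt3: 2·51 + 4·473 = 1994
Opt4: 2·112 + 4·282 = 1352
Opt5: 2·31 + 4·97 = 450
Opt6: 2·21 + 4·287 = 1190
Opt7: 2·72 + 4·50 = 344
Lowest: Opt7 at 344.

Opt7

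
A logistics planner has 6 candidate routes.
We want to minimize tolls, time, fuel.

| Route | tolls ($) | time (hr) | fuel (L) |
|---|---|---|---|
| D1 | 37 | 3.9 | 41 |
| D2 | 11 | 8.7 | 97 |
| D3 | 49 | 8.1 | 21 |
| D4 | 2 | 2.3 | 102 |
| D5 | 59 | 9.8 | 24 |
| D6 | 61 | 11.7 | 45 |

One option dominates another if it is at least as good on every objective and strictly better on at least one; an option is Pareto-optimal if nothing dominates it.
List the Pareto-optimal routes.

D1: not dominated.
D2: not dominated.
D3: not dominated (best fuel).
D4: not dominated (best tolls).
D5: dominated by D3 (tolls 49≤59, time 8.1≤9.8, fuel 21≤24).
D6: dominated by D1 (tolls 37≤61, time 3.9≤11.7, fuel 41≤45).

D1, D2, D3, D4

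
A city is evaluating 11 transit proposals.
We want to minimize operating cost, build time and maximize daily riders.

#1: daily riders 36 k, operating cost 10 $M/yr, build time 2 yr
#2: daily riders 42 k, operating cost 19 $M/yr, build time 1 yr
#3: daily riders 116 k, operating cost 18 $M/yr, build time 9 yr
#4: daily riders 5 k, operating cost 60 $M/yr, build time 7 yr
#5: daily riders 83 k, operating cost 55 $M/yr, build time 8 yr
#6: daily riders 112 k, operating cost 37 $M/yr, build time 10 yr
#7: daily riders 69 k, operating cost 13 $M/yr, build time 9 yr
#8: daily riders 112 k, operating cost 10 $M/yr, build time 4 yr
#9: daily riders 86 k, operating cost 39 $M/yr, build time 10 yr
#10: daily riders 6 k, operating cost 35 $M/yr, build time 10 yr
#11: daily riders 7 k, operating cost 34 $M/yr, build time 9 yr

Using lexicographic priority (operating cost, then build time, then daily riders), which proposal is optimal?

#1

First minimize operating cost: best is 10, kept {#1, #8}.
Then minimize build time: best is 2, kept {#1}.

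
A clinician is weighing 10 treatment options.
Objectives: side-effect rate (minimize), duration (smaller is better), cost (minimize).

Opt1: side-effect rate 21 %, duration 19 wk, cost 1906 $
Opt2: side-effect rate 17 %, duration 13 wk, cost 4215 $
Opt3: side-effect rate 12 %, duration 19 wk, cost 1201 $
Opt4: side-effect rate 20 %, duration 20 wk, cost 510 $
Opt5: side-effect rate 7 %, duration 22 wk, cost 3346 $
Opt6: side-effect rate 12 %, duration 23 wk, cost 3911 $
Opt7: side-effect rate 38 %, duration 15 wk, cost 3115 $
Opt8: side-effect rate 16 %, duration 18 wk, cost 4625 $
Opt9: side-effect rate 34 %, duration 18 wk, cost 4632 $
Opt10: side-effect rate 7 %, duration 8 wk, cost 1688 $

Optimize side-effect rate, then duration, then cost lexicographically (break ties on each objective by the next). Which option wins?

Opt10

First minimize side-effect rate: best is 7, kept {Opt5, Opt10}.
Then minimize duration: best is 8, kept {Opt10}.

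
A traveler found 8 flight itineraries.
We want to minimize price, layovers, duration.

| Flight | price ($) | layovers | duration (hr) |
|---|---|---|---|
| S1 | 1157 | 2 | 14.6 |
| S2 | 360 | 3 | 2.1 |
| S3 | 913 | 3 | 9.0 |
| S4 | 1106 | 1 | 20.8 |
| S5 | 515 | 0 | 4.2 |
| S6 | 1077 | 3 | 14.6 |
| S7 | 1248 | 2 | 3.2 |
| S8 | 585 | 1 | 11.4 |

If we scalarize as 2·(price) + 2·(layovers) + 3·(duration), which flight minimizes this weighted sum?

S1: 2·1157 + 2·2 + 3·14.6 = 2361.8
S2: 2·360 + 2·3 + 3·2.1 = 732.3
S3: 2·913 + 2·3 + 3·9.0 = 1859.0
S4: 2·1106 + 2·1 + 3·20.8 = 2276.4
S5: 2·515 + 2·0 + 3·4.2 = 1042.6
S6: 2·1077 + 2·3 + 3·14.6 = 2203.8
S7: 2·1248 + 2·2 + 3·3.2 = 2509.6
S8: 2·585 + 2·1 + 3·11.4 = 1206.2
Lowest: S2 at 732.3.

S2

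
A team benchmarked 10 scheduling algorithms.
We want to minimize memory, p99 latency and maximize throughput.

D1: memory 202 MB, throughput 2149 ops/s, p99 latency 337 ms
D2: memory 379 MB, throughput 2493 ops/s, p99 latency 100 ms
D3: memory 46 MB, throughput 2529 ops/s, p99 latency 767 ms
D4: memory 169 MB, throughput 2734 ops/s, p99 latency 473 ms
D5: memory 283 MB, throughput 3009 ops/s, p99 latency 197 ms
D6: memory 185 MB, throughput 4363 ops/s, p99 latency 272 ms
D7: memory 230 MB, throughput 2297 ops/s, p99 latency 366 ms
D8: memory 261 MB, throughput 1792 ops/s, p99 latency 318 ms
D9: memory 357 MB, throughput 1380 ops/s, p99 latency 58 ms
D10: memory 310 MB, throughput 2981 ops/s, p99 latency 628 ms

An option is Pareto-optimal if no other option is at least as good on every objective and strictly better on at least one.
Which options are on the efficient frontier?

D2, D3, D4, D5, D6, D9

D1: dominated by D6 (memory 185≤202, throughput 4363≥2149, p99 latency 272≤337).
D2: not dominated.
D3: not dominated (best memory).
D4: not dominated.
D5: not dominated.
D6: not dominated (best throughput).
D7: dominated by D6 (memory 185≤230, throughput 4363≥2297, p99 latency 272≤366).
D8: dominated by D6 (memory 185≤261, throughput 4363≥1792, p99 latency 272≤318).
D9: not dominated (best p99 latency).
D10: dominated by D5 (memory 283≤310, throughput 3009≥2981, p99 latency 197≤628).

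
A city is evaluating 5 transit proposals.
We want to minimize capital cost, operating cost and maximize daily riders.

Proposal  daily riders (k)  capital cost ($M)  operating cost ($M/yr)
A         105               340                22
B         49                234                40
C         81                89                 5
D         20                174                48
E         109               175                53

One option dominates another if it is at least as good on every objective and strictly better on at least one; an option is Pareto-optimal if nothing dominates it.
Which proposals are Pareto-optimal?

A, C, E

A: not dominated.
B: dominated by C (daily riders 81≥49, capital cost 89≤234, operating cost 5≤40).
C: not dominated (best capital cost).
D: dominated by C (daily riders 81≥20, capital cost 89≤174, operating cost 5≤48).
E: not dominated (best daily riders).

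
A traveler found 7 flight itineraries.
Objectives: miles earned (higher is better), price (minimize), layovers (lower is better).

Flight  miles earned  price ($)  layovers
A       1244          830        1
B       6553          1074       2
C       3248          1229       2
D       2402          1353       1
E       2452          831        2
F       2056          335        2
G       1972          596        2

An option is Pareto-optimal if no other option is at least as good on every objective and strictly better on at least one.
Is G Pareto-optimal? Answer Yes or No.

No

F vs G: miles earned 2056≥1972, price 335≤596, layovers 2≤2 — F is at least as good on every objective and strictly better on at least one, so F dominates G.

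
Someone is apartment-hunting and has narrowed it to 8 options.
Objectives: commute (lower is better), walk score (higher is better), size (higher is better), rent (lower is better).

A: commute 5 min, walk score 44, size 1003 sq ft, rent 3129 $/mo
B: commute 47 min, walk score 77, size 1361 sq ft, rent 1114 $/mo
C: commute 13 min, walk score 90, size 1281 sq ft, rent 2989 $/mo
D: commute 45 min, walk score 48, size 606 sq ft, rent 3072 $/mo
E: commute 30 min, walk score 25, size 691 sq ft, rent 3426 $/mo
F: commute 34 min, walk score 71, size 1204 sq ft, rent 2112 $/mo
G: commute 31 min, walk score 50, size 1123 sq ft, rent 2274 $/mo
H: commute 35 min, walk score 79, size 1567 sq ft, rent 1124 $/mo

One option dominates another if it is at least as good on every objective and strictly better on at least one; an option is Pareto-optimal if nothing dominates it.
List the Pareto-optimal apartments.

A: not dominated (best commute).
B: not dominated (best rent).
C: not dominated (best walk score).
D: dominated by C (commute 13≤45, walk score 90≥48, size 1281≥606, rent 2989≤3072).
E: dominated by A (commute 5≤30, walk score 44≥25, size 1003≥691, rent 3129≤3426).
F: not dominated.
G: not dominated.
H: not dominated (best size).

A, B, C, F, G, H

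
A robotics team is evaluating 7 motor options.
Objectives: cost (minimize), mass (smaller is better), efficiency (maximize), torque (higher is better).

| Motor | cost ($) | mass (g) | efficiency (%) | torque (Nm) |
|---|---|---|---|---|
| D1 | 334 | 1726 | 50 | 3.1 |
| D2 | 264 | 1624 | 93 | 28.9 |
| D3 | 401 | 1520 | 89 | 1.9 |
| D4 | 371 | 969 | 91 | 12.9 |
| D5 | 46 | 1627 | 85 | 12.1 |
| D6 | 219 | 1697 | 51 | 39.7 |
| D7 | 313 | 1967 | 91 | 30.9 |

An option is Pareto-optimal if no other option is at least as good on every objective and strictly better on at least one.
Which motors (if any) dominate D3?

D4: cost 371≤401, mass 969≤1520, efficiency 91≥89, torque 12.9≥1.9 — dominates D3.
Others (D1, D2, D5, D6, D7) are each worse than D3 on at least one objective.

D4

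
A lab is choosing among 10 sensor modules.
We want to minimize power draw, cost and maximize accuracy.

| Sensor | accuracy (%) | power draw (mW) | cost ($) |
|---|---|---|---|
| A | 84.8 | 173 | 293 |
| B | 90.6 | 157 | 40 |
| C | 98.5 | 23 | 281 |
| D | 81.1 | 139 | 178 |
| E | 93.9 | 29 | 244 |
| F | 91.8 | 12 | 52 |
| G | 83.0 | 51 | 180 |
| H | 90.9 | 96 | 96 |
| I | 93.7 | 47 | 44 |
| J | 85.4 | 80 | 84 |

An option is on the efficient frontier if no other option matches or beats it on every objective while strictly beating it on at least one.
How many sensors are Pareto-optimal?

A: dominated by B (accuracy 90.6≥84.8, power draw 157≤173, cost 40≤293).
B: not dominated (best cost).
C: not dominated (best accuracy).
D: dominated by F (accuracy 91.8≥81.1, power draw 12≤139, cost 52≤178).
E: not dominated.
F: not dominated (best power draw).
G: dominated by F (accuracy 91.8≥83.0, power draw 12≤51, cost 52≤180).
H: dominated by F (accuracy 91.8≥90.9, power draw 12≤96, cost 52≤96).
I: not dominated.
J: dominated by F (accuracy 91.8≥85.4, power draw 12≤80, cost 52≤84).
Pareto-optimal: B, C, E, F, I → 5.

5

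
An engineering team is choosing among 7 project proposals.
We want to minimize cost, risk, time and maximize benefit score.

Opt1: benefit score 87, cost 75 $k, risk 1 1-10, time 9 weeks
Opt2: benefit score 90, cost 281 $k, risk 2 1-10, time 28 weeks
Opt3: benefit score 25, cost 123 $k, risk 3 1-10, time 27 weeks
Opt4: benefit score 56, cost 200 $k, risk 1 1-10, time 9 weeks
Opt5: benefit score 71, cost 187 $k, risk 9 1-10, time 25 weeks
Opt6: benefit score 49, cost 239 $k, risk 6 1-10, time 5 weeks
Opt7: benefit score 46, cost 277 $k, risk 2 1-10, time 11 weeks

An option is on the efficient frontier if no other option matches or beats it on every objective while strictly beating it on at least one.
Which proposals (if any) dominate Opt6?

none

Opt1: worse on time (9 vs 5).
Opt2: worse on cost (281 vs 239).
Opt3: worse on benefit score (25 vs 49).
Opt4: worse on time (9 vs 5).
Opt5: worse on risk (9 vs 6).
Opt7: worse on benefit score (46 vs 49).
No option dominates Opt6.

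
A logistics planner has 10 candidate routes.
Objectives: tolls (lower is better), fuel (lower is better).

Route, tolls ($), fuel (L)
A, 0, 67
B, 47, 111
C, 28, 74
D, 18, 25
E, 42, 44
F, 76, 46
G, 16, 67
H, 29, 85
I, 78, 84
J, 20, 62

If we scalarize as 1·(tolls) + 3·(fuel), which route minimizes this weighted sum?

D

A: 1·0 + 3·67 = 201
B: 1·47 + 3·111 = 380
C: 1·28 + 3·74 = 250
D: 1·18 + 3·25 = 93
E: 1·42 + 3·44 = 174
F: 1·76 + 3·46 = 214
G: 1·16 + 3·67 = 217
H: 1·29 + 3·85 = 284
I: 1·78 + 3·84 = 330
J: 1·20 + 3·62 = 206
Lowest: D at 93.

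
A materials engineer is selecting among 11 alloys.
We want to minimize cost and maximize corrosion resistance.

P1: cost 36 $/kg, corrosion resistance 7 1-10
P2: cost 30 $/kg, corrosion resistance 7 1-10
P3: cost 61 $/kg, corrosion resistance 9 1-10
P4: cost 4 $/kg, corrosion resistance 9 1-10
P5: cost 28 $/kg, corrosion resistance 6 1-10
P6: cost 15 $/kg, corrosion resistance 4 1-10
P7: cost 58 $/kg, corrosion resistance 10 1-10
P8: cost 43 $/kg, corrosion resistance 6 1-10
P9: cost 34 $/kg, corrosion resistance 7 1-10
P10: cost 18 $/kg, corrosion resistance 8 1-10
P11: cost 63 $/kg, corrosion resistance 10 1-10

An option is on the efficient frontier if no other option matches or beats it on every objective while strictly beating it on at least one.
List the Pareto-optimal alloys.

P4, P7

P1: dominated by P2 (cost 30≤36, corrosion resistance 7≥7).
P2: dominated by P4 (cost 4≤30, corrosion resistance 9≥7).
P3: dominated by P4 (cost 4≤61, corrosion resistance 9≥9).
P4: not dominated (best cost).
P5: dominated by P4 (cost 4≤28, corrosion resistance 9≥6).
P6: dominated by P4 (cost 4≤15, corrosion resistance 9≥4).
P7: not dominated.
P8: dominated by P1 (cost 36≤43, corrosion resistance 7≥6).
P9: dominated by P2 (cost 30≤34, corrosion resistance 7≥7).
P10: dominated by P4 (cost 4≤18, corrosion resistance 9≥8).
P11: dominated by P7 (cost 58≤63, corrosion resistance 10≥10).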